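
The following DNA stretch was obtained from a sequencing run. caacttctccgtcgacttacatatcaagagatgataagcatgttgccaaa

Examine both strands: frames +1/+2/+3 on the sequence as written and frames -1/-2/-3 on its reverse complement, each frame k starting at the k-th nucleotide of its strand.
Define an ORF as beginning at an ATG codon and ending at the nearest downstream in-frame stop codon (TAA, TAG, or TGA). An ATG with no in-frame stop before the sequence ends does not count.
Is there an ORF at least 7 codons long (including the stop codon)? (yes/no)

no

Reverse complement (5'→3'): TTTGGCAACATGCTTATCATCTCTTGATATGTAAGTCGACGGAGAAGTTG
Frame +1: CAA CTT CTC CGT CGA CTT ACA TAT CAA GAG ATG ATA AGC ATG TTG CCA — no ATG→stop ORF.
Frame +2: AAC TTC TCC GTC GAC TTA CAT ATC AAG AGA TGA TAA GCA TGT TGC CAA — no ATG→stop ORF.
Frame +3: ACT TCT CCG TCG ACT TAC ATA TCA AGA GAT GAT AAG CAT GTT GCC AAA — no ATG→stop ORF.
Frame -1: TTT GGC AAC ATG CTT ATC ATC TCT TGA TAT GTA AGT CGA CGG AGA AGT — ATG at 10, stop TGA at 25 → 18 nt.
Frame -2: TTG GCA ACA TGC TTA TCA TCT CTT GAT ATG TAA GTC GAC GGA GAA GTT — ATG at 29, stop TAA at 32 → 6 nt.
Frame -3: TGG CAA CAT GCT TAT CAT CTC TTG ATA TGT AAG TCG ACG GAG AAG TTG — no ATG→stop ORF.
Largest ORF found is 6 codons < 7, so no.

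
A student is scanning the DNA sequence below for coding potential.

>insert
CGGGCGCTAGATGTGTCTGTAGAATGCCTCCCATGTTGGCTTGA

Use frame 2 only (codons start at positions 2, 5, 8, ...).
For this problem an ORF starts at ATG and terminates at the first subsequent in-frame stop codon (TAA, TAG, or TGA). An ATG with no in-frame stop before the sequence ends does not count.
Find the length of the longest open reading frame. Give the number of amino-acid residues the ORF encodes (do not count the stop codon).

Frame 2: GGG CGC TAG ATG TGT CTG TAG AAT GCC TCC CAT GTT GGC TTG — ATG at 11, stop TAG at 20 → 12 nt.
Longest: frame 2, positions 11–22, 12 nt = 4 codons = 3 aa. → 3 amino acids.

3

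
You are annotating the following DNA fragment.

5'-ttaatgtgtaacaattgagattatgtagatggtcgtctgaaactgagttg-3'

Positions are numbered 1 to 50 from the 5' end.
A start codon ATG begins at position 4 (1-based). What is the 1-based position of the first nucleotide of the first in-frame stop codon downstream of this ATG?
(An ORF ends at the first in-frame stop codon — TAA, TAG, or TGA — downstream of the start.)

16

Codons from position 4: ATG (4–6), TGT (7–9), AAC (10–12), AAT (13–15), TGA (16–18).
TGA is a stop codon; it begins at position 16.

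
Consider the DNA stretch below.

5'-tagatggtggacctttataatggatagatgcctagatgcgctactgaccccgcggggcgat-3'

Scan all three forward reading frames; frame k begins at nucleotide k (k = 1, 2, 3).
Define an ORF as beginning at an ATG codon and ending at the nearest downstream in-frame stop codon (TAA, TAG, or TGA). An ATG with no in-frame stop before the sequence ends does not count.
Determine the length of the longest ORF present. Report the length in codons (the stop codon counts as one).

Frame 1: TAG ATG GTG GAC CTT TAT AAT GGA TAG ATG CCT AGA TGC GCT ACT GAC CCC GCG GGG CGA — ATG at 4, stop TAG at 25 → 24 nt.
Frame 2: AGA TGG TGG ACC TTT ATA ATG GAT AGA TGC CTA GAT GCG CTA CTG ACC CCG CGG GGC GAT — no ATG→stop ORF.
Frame 3: GAT GGT GGA CCT TTA TAA TGG ATA GAT GCC TAG ATG CGC TAC TGA CCC CGC GGG GCG — ATG at 36, stop TGA at 45 → 12 nt.
Longest: frame 1, positions 4–27, 24 nt = 8 codons = 7 aa. → 8 codons.

8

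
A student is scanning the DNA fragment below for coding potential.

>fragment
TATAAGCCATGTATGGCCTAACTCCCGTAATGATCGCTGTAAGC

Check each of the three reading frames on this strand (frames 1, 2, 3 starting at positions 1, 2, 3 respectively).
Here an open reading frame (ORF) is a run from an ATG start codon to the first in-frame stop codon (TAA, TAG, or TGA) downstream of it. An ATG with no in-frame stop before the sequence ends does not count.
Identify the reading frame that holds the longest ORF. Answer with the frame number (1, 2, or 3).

1

Frame 1: TAT AAG CCA TGT ATG GCC TAA CTC CCG TAA TGA TCG CTG TAA — ATG at 13, stop TAA at 19 → 9 nt.
Frame 2: ATA AGC CAT GTA TGG CCT AAC TCC CGT AAT GAT CGC TGT AAG — no ATG→stop ORF.
Frame 3: TAA GCC ATG TAT GGC CTA ACT CCC GTA ATG ATC GCT GTA AGC — no ATG→stop ORF.
Longest ORF is 9 nt in frame 1 (positions 13–21).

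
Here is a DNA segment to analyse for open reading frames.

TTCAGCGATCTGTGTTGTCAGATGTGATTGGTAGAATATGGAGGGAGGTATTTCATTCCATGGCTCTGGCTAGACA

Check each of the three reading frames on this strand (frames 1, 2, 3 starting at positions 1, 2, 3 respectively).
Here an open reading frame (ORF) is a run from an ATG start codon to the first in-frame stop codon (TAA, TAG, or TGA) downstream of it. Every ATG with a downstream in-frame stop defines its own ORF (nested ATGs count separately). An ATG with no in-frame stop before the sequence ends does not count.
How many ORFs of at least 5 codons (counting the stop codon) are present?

Frame 1: TTC AGC GAT CTG TGT TGT CAG ATG TGA TTG GTA GAA TAT GGA GGG AGG TAT TTC ATT CCA TGG CTC TGG CTA GAC — ATG at 22, stop TGA at 25 → 6 nt.
Frame 2: TCA GCG ATC TGT GTT GTC AGA TGT GAT TGG TAG AAT ATG GAG GGA GGT ATT TCA TTC CAT GGC TCT GGC TAG ACA — ATG at 38, stop TAG at 71 → 36 nt.
Frame 3: CAG CGA TCT GTG TTG TCA GAT GTG ATT GGT AGA ATA TGG AGG GAG GTA TTT CAT TCC ATG GCT CTG GCT AGA — no ATG→stop ORF.
ORFs ≥ 5 codons: frame 2 38–73 (12 codons). Count = 1.

1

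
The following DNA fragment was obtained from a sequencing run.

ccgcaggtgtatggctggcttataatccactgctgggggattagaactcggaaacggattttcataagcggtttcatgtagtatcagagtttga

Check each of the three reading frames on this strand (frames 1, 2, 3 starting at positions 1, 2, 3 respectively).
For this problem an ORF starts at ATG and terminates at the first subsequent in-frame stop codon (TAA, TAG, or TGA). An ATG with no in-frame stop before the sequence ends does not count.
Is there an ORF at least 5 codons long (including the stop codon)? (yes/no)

yes

Frame 1: CCG CAG GTG TAT GGC TGG CTT ATA ATC CAC TGC TGG GGG ATT AGA ACT CGG AAA CGG ATT TTC ATA AGC GGT TTC ATG TAG TAT CAG AGT TTG — ATG at 76, stop TAG at 79 → 6 nt.
Frame 2: CGC AGG TGT ATG GCT GGC TTA TAA TCC ACT GCT GGG GGA TTA GAA CTC GGA AAC GGA TTT TCA TAA GCG GTT TCA TGT AGT ATC AGA GTT TGA — ATG at 11, stop TAA at 23 → 15 nt.
Frame 3: GCA GGT GTA TGG CTG GCT TAT AAT CCA CTG CTG GGG GAT TAG AAC TCG GAA ACG GAT TTT CAT AAG CGG TTT CAT GTA GTA TCA GAG TTT — no ATG→stop ORF.
Frame 2 has an ORF of 5 codons (positions 11–25) ≥ 5, so yes.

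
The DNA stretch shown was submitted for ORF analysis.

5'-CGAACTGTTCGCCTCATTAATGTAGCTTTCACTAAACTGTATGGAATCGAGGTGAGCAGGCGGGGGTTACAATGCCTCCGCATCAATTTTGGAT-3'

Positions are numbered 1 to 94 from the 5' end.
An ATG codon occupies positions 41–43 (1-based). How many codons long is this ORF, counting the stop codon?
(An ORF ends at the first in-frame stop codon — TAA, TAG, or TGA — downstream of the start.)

5

Codons from position 41: ATG (41–43), GAA (44–46), TCG (47–49), AGG (50–52), TGA (53–55).
TGA is the first in-frame stop; that's 5 codons including the stop.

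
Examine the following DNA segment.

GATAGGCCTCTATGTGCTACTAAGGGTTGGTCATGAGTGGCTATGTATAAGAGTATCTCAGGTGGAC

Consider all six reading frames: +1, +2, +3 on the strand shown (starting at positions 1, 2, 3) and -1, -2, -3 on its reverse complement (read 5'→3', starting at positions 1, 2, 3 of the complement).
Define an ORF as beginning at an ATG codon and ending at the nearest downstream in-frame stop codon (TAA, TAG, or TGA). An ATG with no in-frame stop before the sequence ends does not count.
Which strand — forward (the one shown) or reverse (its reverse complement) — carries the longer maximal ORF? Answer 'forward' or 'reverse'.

Reverse complement (5'→3'): GTCCACCTGAGATACTCTTATACATAGCCACTCATGACCAACCCTTAGTAGCACATAGAGGCCTATC
Frame +1: GAT AGG CCT CTA TGT GCT ACT AAG GGT TGG TCA TGA GTG GCT ATG TAT AAG AGT ATC TCA GGT GGA — no ATG→stop ORF.
Frame +2: ATA GGC CTC TAT GTG CTA CTA AGG GTT GGT CAT GAG TGG CTA TGT ATA AGA GTA TCT CAG GTG GAC — no ATG→stop ORF.
Frame +3: TAG GCC TCT ATG TGC TAC TAA GGG TTG GTC ATG AGT GGC TAT GTA TAA GAG TAT CTC AGG TGG — ATG at 12, stop TAA at 21 → 12 nt; ATG at 33, stop TAA at 48 → 18 nt.
Frame -1: GTC CAC CTG AGA TAC TCT TAT ACA TAG CCA CTC ATG ACC AAC CCT TAG TAG CAC ATA GAG GCC TAT — ATG at 34, stop TAG at 46 → 15 nt.
Frame -2: TCC ACC TGA GAT ACT CTT ATA CAT AGC CAC TCA TGA CCA ACC CTT AGT AGC ACA TAG AGG CCT ATC — no ATG→stop ORF.
Frame -3: CCA CCT GAG ATA CTC TTA TAC ATA GCC ACT CAT GAC CAA CCC TTA GTA GCA CAT AGA GGC CTA — no ATG→stop ORF.
Forward-strand max 18 nt; reverse-strand max 15 nt. The forward strand has the longer ORF.

forward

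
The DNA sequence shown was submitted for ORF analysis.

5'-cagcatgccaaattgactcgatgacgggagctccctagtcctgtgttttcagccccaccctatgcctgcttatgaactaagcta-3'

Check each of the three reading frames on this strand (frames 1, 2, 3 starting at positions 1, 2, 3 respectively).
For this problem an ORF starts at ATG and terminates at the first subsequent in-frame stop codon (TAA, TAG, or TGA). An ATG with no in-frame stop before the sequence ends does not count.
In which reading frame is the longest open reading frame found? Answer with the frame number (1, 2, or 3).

3

Frame 1: CAG CAT GCC AAA TTG ACT CGA TGA CGG GAG CTC CCT AGT CCT GTG TTT TCA GCC CCA CCC TAT GCC TGC TTA TGA ACT AAG CTA — no ATG→stop ORF.
Frame 2: AGC ATG CCA AAT TGA CTC GAT GAC GGG AGC TCC CTA GTC CTG TGT TTT CAG CCC CAC CCT ATG CCT GCT TAT GAA CTA AGC — ATG at 5, stop TGA at 14 → 12 nt.
Frame 3: GCA TGC CAA ATT GAC TCG ATG ACG GGA GCT CCC TAG TCC TGT GTT TTC AGC CCC ACC CTA TGC CTG CTT ATG AAC TAA GCT — ATG at 21, stop TAG at 36 → 18 nt; ATG at 72, stop TAA at 78 → 9 nt.
Longest ORF is 18 nt in frame 3 (positions 21–38).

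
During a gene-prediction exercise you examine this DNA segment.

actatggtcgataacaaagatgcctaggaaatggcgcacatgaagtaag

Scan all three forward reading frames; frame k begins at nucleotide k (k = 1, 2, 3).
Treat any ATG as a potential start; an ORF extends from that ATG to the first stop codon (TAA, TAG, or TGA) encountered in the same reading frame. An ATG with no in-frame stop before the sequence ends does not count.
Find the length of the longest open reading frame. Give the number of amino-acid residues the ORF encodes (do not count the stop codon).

7

Frame 1: ACT ATG GTC GAT AAC AAA GAT GCC TAG GAA ATG GCG CAC ATG AAG TAA — ATG at 4, stop TAG at 25 → 24 nt; ATG at 31, stop TAA at 46 → 18 nt; ATG at 40, stop TAA at 46 → 9 nt.
Frame 2: CTA TGG TCG ATA ACA AAG ATG CCT AGG AAA TGG CGC ACA TGA AGT AAG — ATG at 20, stop TGA at 41 → 24 nt.
Frame 3: TAT GGT CGA TAA CAA AGA TGC CTA GGA AAT GGC GCA CAT GAA GTA — no ATG→stop ORF.
Longest: frame 1, positions 4–27, 24 nt = 8 codons = 7 aa. → 7 amino acids.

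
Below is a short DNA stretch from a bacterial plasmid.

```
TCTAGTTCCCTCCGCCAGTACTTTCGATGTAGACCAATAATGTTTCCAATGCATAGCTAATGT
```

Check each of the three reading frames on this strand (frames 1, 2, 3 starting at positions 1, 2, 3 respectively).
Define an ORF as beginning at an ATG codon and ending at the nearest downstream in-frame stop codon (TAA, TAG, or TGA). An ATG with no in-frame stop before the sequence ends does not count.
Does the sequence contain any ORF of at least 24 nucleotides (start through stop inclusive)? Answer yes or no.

Frame 1: TCT AGT TCC CTC CGC CAG TAC TTT CGA TGT AGA CCA ATA ATG TTT CCA ATG CAT AGC TAA TGT — ATG at 40, stop TAA at 58 → 21 nt; ATG at 49, stop TAA at 58 → 12 nt.
Frame 2: CTA GTT CCC TCC GCC AGT ACT TTC GAT GTA GAC CAA TAA TGT TTC CAA TGC ATA GCT AAT — no ATG→stop ORF.
Frame 3: TAG TTC CCT CCG CCA GTA CTT TCG ATG TAG ACC AAT AAT GTT TCC AAT GCA TAG CTA ATG — ATG at 27, stop TAG at 30 → 6 nt.
Largest ORF found is 21 nucleotides < 24, so no.

no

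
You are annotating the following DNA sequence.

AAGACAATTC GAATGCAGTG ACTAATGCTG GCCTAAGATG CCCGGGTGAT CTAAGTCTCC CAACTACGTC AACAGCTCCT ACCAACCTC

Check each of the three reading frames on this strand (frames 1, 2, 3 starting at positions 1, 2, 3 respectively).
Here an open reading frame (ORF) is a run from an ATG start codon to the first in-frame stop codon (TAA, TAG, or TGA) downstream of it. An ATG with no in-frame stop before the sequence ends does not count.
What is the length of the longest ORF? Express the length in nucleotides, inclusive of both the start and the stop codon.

12

Frame 1: AAG ACA ATT CGA ATG CAG TGA CTA ATG CTG GCC TAA GAT GCC CGG GTG ATC TAA GTC TCC CAA CTA CGT CAA CAG CTC CTA CCA ACC — ATG at 13, stop TGA at 19 → 9 nt; ATG at 25, stop TAA at 34 → 12 nt.
Frame 2: AGA CAA TTC GAA TGC AGT GAC TAA TGC TGG CCT AAG ATG CCC GGG TGA TCT AAG TCT CCC AAC TAC GTC AAC AGC TCC TAC CAA CCT — ATG at 38, stop TGA at 47 → 12 nt.
Frame 3: GAC AAT TCG AAT GCA GTG ACT AAT GCT GGC CTA AGA TGC CCG GGT GAT CTA AGT CTC CCA ACT ACG TCA ACA GCT CCT ACC AAC CTC — no ATG→stop ORF.
Longest: frame 1, positions 25–36, 12 nt = 4 codons = 3 aa. → 12 nucleotides.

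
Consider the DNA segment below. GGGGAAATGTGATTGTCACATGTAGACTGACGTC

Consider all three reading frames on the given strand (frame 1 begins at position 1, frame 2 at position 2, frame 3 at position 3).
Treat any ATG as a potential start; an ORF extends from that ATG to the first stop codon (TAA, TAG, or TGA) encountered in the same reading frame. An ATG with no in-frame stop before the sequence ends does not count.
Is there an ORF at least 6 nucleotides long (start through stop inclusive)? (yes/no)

Frame 1: GGG GAA ATG TGA TTG TCA CAT GTA GAC TGA CGT — ATG at 7, stop TGA at 10 → 6 nt.
Frame 2: GGG AAA TGT GAT TGT CAC ATG TAG ACT GAC GTC — ATG at 20, stop TAG at 23 → 6 nt.
Frame 3: GGA AAT GTG ATT GTC ACA TGT AGA CTG ACG — no ATG→stop ORF.
Frame 1 has an ORF of 6 nucleotides (positions 7–12) ≥ 6, so yes.

yes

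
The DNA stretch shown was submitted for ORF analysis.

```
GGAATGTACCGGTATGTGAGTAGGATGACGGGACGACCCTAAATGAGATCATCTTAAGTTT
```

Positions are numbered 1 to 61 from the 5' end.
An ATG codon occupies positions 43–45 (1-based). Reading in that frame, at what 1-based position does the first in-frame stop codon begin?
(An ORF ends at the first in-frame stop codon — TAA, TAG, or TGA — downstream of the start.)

Codons from position 43: ATG (43–45), AGA (46–48), TCA (49–51), TCT (52–54), TAA (55–57).
TAA is a stop codon; it begins at position 55.

55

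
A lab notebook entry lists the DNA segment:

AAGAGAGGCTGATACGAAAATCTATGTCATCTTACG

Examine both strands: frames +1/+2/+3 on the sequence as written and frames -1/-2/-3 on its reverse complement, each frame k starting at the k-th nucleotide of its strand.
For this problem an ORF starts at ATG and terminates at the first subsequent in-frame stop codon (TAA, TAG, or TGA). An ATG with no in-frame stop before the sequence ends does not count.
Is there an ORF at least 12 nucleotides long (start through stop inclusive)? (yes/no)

no

Reverse complement (5'→3'): CGTAAGATGACATAGATTTTCGTATCAGCCTCTCTT
Frame +1: AAG AGA GGC TGA TAC GAA AAT CTA TGT CAT CTT ACG — no ATG→stop ORF.
Frame +2: AGA GAG GCT GAT ACG AAA ATC TAT GTC ATC TTA — no ATG→stop ORF.
Frame +3: GAG AGG CTG ATA CGA AAA TCT ATG TCA TCT TAC — no ATG→stop ORF.
Frame -1: CGT AAG ATG ACA TAG ATT TTC GTA TCA GCC TCT CTT — ATG at 7, stop TAG at 13 → 9 nt.
Frame -2: GTA AGA TGA CAT AGA TTT TCG TAT CAG CCT CTC — no ATG→stop ORF.
Frame -3: TAA GAT GAC ATA GAT TTT CGT ATC AGC CTC TCT — no ATG→stop ORF.
Largest ORF found is 9 nucleotides < 12, so no.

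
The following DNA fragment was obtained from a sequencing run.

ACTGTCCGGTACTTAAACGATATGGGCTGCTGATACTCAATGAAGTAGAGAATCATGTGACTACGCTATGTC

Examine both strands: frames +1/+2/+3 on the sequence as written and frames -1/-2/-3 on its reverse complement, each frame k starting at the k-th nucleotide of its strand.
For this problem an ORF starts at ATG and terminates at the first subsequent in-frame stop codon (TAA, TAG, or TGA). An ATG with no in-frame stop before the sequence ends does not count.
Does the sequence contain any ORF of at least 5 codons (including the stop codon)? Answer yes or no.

no

Reverse complement (5'→3'): GACATAGCGTAGTCACATGATTCTCTACTTCATTGAGTATCAGCAGCCCATATCGTTTAAGTACCGGACAGT
Frame +1: ACT GTC CGG TAC TTA AAC GAT ATG GGC TGC TGA TAC TCA ATG AAG TAG AGA ATC ATG TGA CTA CGC TAT GTC — ATG at 22, stop TGA at 31 → 12 nt; ATG at 40, stop TAG at 46 → 9 nt; ATG at 55, stop TGA at 58 → 6 nt.
Frame +2: CTG TCC GGT ACT TAA ACG ATA TGG GCT GCT GAT ACT CAA TGA AGT AGA GAA TCA TGT GAC TAC GCT ATG — no ATG→stop ORF.
Frame +3: TGT CCG GTA CTT AAA CGA TAT GGG CTG CTG ATA CTC AAT GAA GTA GAG AAT CAT GTG ACT ACG CTA TGT — no ATG→stop ORF.
Frame -1: GAC ATA GCG TAG TCA CAT GAT TCT CTA CTT CAT TGA GTA TCA GCA GCC CAT ATC GTT TAA GTA CCG GAC AGT — no ATG→stop ORF.
Frame -2: ACA TAG CGT AGT CAC ATG ATT CTC TAC TTC ATT GAG TAT CAG CAG CCC ATA TCG TTT AAG TAC CGG ACA — no ATG→stop ORF.
Frame -3: CAT AGC GTA GTC ACA TGA TTC TCT ACT TCA TTG AGT ATC AGC AGC CCA TAT CGT TTA AGT ACC GGA CAG — no ATG→stop ORF.
Largest ORF found is 4 codons < 5, so no.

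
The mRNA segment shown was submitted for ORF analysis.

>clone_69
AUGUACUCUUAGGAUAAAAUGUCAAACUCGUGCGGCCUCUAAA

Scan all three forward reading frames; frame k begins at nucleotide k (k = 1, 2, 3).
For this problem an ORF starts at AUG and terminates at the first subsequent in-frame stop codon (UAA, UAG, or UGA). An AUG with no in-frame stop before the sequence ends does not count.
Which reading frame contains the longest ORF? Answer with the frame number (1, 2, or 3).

1

Frame 1: AUG UAC UCU UAG GAU AAA AUG UCA AAC UCG UGC GGC CUC UAA — AUG at 1, stop UAG at 10 → 12 nt; AUG at 19, stop UAA at 40 → 24 nt.
Frame 2: UGU ACU CUU AGG AUA AAA UGU CAA ACU CGU GCG GCC UCU AAA — no AUG→stop ORF.
Frame 3: GUA CUC UUA GGA UAA AAU GUC AAA CUC GUG CGG CCU CUA — no AUG→stop ORF.
Longest ORF is 24 nt in frame 1 (positions 19–42).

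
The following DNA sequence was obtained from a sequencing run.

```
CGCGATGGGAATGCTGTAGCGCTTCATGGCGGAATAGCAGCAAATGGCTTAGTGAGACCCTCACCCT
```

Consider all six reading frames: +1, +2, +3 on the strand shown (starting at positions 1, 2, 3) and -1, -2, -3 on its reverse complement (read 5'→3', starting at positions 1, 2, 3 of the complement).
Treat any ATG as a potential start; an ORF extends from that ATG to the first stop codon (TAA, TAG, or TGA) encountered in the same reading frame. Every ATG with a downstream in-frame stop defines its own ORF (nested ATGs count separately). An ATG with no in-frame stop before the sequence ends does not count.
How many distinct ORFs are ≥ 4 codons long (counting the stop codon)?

Reverse complement (5'→3'): AGGGTGAGGGTCTCACTAAGCCATTTGCTGCTATTCCGCCATGAAGCGCTACAGCATTCCCATCGCG
Frame +1: CGC GAT GGG AAT GCT GTA GCG CTT CAT GGC GGA ATA GCA GCA AAT GGC TTA GTG AGA CCC TCA CCC — no ATG→stop ORF.
Frame +2: GCG ATG GGA ATG CTG TAG CGC TTC ATG GCG GAA TAG CAG CAA ATG GCT TAG TGA GAC CCT CAC CCT — ATG at 5, stop TAG at 17 → 15 nt; ATG at 11, stop TAG at 17 → 9 nt; ATG at 26, stop TAG at 35 → 12 nt; ATG at 44, stop TAG at 50 → 9 nt.
Frame +3: CGA TGG GAA TGC TGT AGC GCT TCA TGG CGG AAT AGC AGC AAA TGG CTT AGT GAG ACC CTC ACC — no ATG→stop ORF.
Frame -1: AGG GTG AGG GTC TCA CTA AGC CAT TTG CTG CTA TTC CGC CAT GAA GCG CTA CAG CAT TCC CAT CGC — no ATG→stop ORF.
Frame -2: GGG TGA GGG TCT CAC TAA GCC ATT TGC TGC TAT TCC GCC ATG AAG CGC TAC AGC ATT CCC ATC GCG — no ATG→stop ORF.
Frame -3: GGT GAG GGT CTC ACT AAG CCA TTT GCT GCT ATT CCG CCA TGA AGC GCT ACA GCA TTC CCA TCG — no ATG→stop ORF.
ORFs ≥ 4 codons: frame +2 5–19 (5 codons), frame +2 26–37 (4 codons). Count = 2.

2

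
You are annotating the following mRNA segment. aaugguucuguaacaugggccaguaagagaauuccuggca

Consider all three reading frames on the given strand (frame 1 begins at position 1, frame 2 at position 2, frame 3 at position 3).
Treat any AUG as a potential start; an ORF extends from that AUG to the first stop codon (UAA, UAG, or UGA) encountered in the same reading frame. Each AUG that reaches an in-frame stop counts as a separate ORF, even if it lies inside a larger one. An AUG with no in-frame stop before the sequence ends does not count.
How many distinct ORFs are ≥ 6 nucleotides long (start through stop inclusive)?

Frame 1: AAU GGU UCU GUA ACA UGG GCC AGU AAG AGA AUU CCU GGC — no AUG→stop ORF.
Frame 2: AUG GUU CUG UAA CAU GGG CCA GUA AGA GAA UUC CUG GCA — AUG at 2, stop UAA at 11 → 12 nt.
Frame 3: UGG UUC UGU AAC AUG GGC CAG UAA GAG AAU UCC UGG — AUG at 15, stop UAA at 24 → 12 nt.
ORFs ≥ 6 nucleotides: frame 2 2–13 (12 nucleotides), frame 3 15–26 (12 nucleotides). Count = 2.

2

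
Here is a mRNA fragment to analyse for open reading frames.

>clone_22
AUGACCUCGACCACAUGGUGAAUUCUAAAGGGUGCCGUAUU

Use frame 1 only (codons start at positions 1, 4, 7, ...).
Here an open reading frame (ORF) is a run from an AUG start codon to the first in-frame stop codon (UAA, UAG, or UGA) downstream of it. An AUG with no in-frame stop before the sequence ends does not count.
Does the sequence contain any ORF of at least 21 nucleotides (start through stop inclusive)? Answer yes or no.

Frame 1: AUG ACC UCG ACC ACA UGG UGA AUU CUA AAG GGU GCC GUA — AUG at 1, stop UGA at 19 → 21 nt.
Frame 1 has an ORF of 21 nucleotides (positions 1–21) ≥ 21, so yes.

yes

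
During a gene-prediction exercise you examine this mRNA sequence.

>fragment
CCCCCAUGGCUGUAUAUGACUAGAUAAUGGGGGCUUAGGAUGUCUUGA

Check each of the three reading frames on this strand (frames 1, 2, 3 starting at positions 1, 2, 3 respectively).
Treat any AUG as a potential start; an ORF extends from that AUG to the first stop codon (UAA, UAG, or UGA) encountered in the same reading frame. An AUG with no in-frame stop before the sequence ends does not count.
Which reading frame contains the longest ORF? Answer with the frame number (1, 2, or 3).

3

Frame 1: CCC CCA UGG CUG UAU AUG ACU AGA UAA UGG GGG CUU AGG AUG UCU UGA — AUG at 16, stop UAA at 25 → 12 nt; AUG at 40, stop UGA at 46 → 9 nt.
Frame 2: CCC CAU GGC UGU AUA UGA CUA GAU AAU GGG GGC UUA GGA UGU CUU — no AUG→stop ORF.
Frame 3: CCC AUG GCU GUA UAU GAC UAG AUA AUG GGG GCU UAG GAU GUC UUG — AUG at 6, stop UAG at 21 → 18 nt; AUG at 27, stop UAG at 36 → 12 nt.
Longest ORF is 18 nt in frame 3 (positions 6–23).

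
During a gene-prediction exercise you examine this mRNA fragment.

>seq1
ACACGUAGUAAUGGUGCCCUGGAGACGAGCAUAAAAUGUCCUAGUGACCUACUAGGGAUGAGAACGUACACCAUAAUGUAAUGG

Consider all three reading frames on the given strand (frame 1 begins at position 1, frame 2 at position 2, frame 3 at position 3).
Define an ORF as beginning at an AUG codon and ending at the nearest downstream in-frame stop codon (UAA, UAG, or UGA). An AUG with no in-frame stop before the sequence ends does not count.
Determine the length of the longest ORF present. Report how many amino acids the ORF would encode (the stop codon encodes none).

7

Frame 1: ACA CGU AGU AAU GGU GCC CUG GAG ACG AGC AUA AAA UGU CCU AGU GAC CUA CUA GGG AUG AGA ACG UAC ACC AUA AUG UAA UGG — AUG at 58, stop UAA at 79 → 24 nt; AUG at 76, stop UAA at 79 → 6 nt.
Frame 2: CAC GUA GUA AUG GUG CCC UGG AGA CGA GCA UAA AAU GUC CUA GUG ACC UAC UAG GGA UGA GAA CGU ACA CCA UAA UGU AAU — AUG at 11, stop UAA at 32 → 24 nt.
Frame 3: ACG UAG UAA UGG UGC CCU GGA GAC GAG CAU AAA AUG UCC UAG UGA CCU ACU AGG GAU GAG AAC GUA CAC CAU AAU GUA AUG — AUG at 36, stop UAG at 42 → 9 nt.
Longest: frame 1, positions 58–81, 24 nt = 8 codons = 7 aa. → 7 amino acids.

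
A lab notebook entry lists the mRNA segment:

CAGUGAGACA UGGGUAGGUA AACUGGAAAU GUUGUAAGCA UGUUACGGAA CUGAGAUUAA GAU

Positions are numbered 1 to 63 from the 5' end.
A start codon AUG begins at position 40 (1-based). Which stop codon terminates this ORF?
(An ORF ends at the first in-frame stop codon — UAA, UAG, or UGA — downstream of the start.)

UGA

Codons from position 40: AUG (40–42), UUA (43–45), CGG (46–48), AAC (49–51), UGA (52–54).
The first in-frame stop codon is UGA.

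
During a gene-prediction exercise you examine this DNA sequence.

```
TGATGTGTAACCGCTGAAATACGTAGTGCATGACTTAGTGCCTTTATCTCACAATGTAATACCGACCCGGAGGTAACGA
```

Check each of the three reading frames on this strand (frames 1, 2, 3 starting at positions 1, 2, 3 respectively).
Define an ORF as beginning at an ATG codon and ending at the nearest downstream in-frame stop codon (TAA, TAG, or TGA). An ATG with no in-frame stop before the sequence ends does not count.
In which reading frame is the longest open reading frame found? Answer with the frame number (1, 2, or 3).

3

Frame 1: TGA TGT GTA ACC GCT GAA ATA CGT AGT GCA TGA CTT AGT GCC TTT ATC TCA CAA TGT AAT ACC GAC CCG GAG GTA ACG — no ATG→stop ORF.
Frame 2: GAT GTG TAA CCG CTG AAA TAC GTA GTG CAT GAC TTA GTG CCT TTA TCT CAC AAT GTA ATA CCG ACC CGG AGG TAA CGA — no ATG→stop ORF.
Frame 3: ATG TGT AAC CGC TGA AAT ACG TAG TGC ATG ACT TAG TGC CTT TAT CTC ACA ATG TAA TAC CGA CCC GGA GGT AAC — ATG at 3, stop TGA at 15 → 15 nt; ATG at 30, stop TAG at 36 → 9 nt; ATG at 54, stop TAA at 57 → 6 nt.
Longest ORF is 15 nt in frame 3 (positions 3–17).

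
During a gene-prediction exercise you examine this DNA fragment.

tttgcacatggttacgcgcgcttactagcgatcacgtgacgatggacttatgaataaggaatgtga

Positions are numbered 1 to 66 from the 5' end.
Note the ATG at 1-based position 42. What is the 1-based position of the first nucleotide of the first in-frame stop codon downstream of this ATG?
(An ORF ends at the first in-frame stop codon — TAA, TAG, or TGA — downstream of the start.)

Codons from position 42: ATG (42–44), GAC (45–47), TTA (48–50), TGA (51–53).
TGA is a stop codon; it begins at position 51.

51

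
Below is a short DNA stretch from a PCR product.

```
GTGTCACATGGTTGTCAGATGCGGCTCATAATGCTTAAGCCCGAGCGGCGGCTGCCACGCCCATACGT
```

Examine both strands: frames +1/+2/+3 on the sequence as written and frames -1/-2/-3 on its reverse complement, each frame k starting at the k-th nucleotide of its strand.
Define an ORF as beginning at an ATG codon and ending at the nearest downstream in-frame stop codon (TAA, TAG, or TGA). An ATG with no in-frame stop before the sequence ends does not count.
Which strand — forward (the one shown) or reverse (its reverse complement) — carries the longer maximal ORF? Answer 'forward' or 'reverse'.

reverse

Reverse complement (5'→3'): ACGTATGGGCGTGGCAGCCGCCGCTCGGGCTTAAGCATTATGAGCCGCATCTGACAACCATGTGACAC
Frame +1: GTG TCA CAT GGT TGT CAG ATG CGG CTC ATA ATG CTT AAG CCC GAG CGG CGG CTG CCA CGC CCA TAC — no ATG→stop ORF.
Frame +2: TGT CAC ATG GTT GTC AGA TGC GGC TCA TAA TGC TTA AGC CCG AGC GGC GGC TGC CAC GCC CAT ACG — ATG at 8, stop TAA at 29 → 24 nt.
Frame +3: GTC ACA TGG TTG TCA GAT GCG GCT CAT AAT GCT TAA GCC CGA GCG GCG GCT GCC ACG CCC ATA CGT — no ATG→stop ORF.
Frame -1: ACG TAT GGG CGT GGC AGC CGC CGC TCG GGC TTA AGC ATT ATG AGC CGC ATC TGA CAA CCA TGT GAC — ATG at 40, stop TGA at 52 → 15 nt.
Frame -2: CGT ATG GGC GTG GCA GCC GCC GCT CGG GCT TAA GCA TTA TGA GCC GCA TCT GAC AAC CAT GTG ACA — ATG at 5, stop TAA at 32 → 30 nt.
Frame -3: GTA TGG GCG TGG CAG CCG CCG CTC GGG CTT AAG CAT TAT GAG CCG CAT CTG ACA ACC ATG TGA CAC — ATG at 60, stop TGA at 63 → 6 nt.
Forward-strand max 24 nt; reverse-strand max 30 nt. The reverse strand has the longer ORF.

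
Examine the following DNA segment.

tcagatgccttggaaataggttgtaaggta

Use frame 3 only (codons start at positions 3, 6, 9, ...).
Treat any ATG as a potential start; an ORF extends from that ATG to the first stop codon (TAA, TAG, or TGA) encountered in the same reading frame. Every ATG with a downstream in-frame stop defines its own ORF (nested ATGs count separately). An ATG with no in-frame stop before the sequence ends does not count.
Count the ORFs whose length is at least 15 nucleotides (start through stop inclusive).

Frame 3: AGA TGC CTT GGA AAT AGG TTG TAA GGT — no ATG→stop ORF.
No ORF reaches 15 nucleotides. Count = 0.

0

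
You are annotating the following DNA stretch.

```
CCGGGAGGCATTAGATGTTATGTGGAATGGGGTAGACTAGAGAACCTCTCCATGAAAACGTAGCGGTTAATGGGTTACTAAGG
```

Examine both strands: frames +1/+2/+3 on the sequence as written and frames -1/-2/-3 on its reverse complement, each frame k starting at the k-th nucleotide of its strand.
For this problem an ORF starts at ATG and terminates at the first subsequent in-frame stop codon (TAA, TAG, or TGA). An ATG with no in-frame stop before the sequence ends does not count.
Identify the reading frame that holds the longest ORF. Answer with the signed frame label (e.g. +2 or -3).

-1

Reverse complement (5'→3'): CCTTAGTAACCCATTAACCGCTACGTTTTCATGGAGAGGTTCTCTAGTCTACCCCATTCCACATAACATCTAATGCCTCCCGG
Frame +1: CCG GGA GGC ATT AGA TGT TAT GTG GAA TGG GGT AGA CTA GAG AAC CTC TCC ATG AAA ACG TAG CGG TTA ATG GGT TAC TAA — ATG at 52, stop TAG at 61 → 12 nt; ATG at 70, stop TAA at 79 → 12 nt.
Frame +2: CGG GAG GCA TTA GAT GTT ATG TGG AAT GGG GTA GAC TAG AGA ACC TCT CCA TGA AAA CGT AGC GGT TAA TGG GTT ACT AAG — ATG at 20, stop TAG at 38 → 21 nt.
Frame +3: GGG AGG CAT TAG ATG TTA TGT GGA ATG GGG TAG ACT AGA GAA CCT CTC CAT GAA AAC GTA GCG GTT AAT GGG TTA CTA AGG — ATG at 15, stop TAG at 33 → 21 nt; ATG at 27, stop TAG at 33 → 9 nt.
Frame -1: CCT TAG TAA CCC ATT AAC CGC TAC GTT TTC ATG GAG AGG TTC TCT AGT CTA CCC CAT TCC ACA TAA CAT CTA ATG CCT CCC — ATG at 31, stop TAA at 64 → 36 nt.
Frame -2: CTT AGT AAC CCA TTA ACC GCT ACG TTT TCA TGG AGA GGT TCT CTA GTC TAC CCC ATT CCA CAT AAC ATC TAA TGC CTC CCG — no ATG→stop ORF.
Frame -3: TTA GTA ACC CAT TAA CCG CTA CGT TTT CAT GGA GAG GTT CTC TAG TCT ACC CCA TTC CAC ATA ACA TCT AAT GCC TCC CGG — no ATG→stop ORF.
Longest ORF is 36 nt in frame -1 (positions 31–66).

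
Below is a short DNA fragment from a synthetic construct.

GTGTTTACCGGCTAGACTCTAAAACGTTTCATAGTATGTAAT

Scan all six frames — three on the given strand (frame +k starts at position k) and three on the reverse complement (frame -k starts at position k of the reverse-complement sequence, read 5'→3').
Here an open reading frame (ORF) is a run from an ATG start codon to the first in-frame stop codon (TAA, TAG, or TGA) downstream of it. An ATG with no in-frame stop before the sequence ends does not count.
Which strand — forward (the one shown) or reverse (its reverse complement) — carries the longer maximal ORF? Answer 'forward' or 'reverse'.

reverse

Reverse complement (5'→3'): ATTACATACTATGAAACGTTTTAGAGTCTAGCCGGTAAACAC
Frame +1: GTG TTT ACC GGC TAG ACT CTA AAA CGT TTC ATA GTA TGT AAT — no ATG→stop ORF.
Frame +2: TGT TTA CCG GCT AGA CTC TAA AAC GTT TCA TAG TAT GTA — no ATG→stop ORF.
Frame +3: GTT TAC CGG CTA GAC TCT AAA ACG TTT CAT AGT ATG TAA — ATG at 36, stop TAA at 39 → 6 nt.
Frame -1: ATT ACA TAC TAT GAA ACG TTT TAG AGT CTA GCC GGT AAA CAC — no ATG→stop ORF.
Frame -2: TTA CAT ACT ATG AAA CGT TTT AGA GTC TAG CCG GTA AAC — ATG at 11, stop TAG at 29 → 21 nt.
Frame -3: TAC ATA CTA TGA AAC GTT TTA GAG TCT AGC CGG TAA ACA — no ATG→stop ORF.
Forward-strand max 6 nt; reverse-strand max 21 nt. The reverse strand has the longer ORF.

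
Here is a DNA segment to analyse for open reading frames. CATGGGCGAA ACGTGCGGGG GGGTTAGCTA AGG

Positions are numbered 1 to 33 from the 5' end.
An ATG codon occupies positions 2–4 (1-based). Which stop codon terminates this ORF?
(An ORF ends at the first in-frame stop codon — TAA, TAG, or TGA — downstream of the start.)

Codons from position 2: ATG (2–4), GGC (5–7), GAA (8–10), ACG (11–13), TGC (14–16), GGG (17–19), GGG (20–22), GTT (23–25), AGC (26–28), TAA (29–31).
The first in-frame stop codon is TAA.

TAA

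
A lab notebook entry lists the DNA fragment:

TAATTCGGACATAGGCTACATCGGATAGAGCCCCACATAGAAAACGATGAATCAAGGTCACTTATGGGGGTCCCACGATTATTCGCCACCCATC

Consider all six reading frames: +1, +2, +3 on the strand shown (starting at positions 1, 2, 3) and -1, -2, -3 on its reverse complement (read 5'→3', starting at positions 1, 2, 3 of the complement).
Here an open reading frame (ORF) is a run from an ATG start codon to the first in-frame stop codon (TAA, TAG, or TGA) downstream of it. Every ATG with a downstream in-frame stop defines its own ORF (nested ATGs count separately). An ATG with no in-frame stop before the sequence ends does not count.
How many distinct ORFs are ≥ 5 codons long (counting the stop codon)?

Reverse complement (5'→3'): GATGGGTGGCGAATAATCGTGGGACCCCCATAAGTGACCTTGATTCATCGTTTTCTATGTGGGGCTCTATCCGATGTAGCCTATGTCCGAATTA
Frame +1: TAA TTC GGA CAT AGG CTA CAT CGG ATA GAG CCC CAC ATA GAA AAC GAT GAA TCA AGG TCA CTT ATG GGG GTC CCA CGA TTA TTC GCC ACC CAT — no ATG→stop ORF.
Frame +2: AAT TCG GAC ATA GGC TAC ATC GGA TAG AGC CCC ACA TAG AAA ACG ATG AAT CAA GGT CAC TTA TGG GGG TCC CAC GAT TAT TCG CCA CCC ATC — no ATG→stop ORF.
Frame +3: ATT CGG ACA TAG GCT ACA TCG GAT AGA GCC CCA CAT AGA AAA CGA TGA ATC AAG GTC ACT TAT GGG GGT CCC ACG ATT ATT CGC CAC CCA — no ATG→stop ORF.
Frame -1: GAT GGG TGG CGA ATA ATC GTG GGA CCC CCA TAA GTG ACC TTG ATT CAT CGT TTT CTA TGT GGG GCT CTA TCC GAT GTA GCC TAT GTC CGA ATT — no ATG→stop ORF.
Frame -2: ATG GGT GGC GAA TAA TCG TGG GAC CCC CAT AAG TGA CCT TGA TTC ATC GTT TTC TAT GTG GGG CTC TAT CCG ATG TAG CCT ATG TCC GAA TTA — ATG at 2, stop TAA at 14 → 15 nt; ATG at 74, stop TAG at 77 → 6 nt.
Frame -3: TGG GTG GCG AAT AAT CGT GGG ACC CCC ATA AGT GAC CTT GAT TCA TCG TTT TCT ATG TGG GGC TCT ATC CGA TGT AGC CTA TGT CCG AAT — no ATG→stop ORF.
ORFs ≥ 5 codons: frame -2 2–16 (5 codons). Count = 1.

1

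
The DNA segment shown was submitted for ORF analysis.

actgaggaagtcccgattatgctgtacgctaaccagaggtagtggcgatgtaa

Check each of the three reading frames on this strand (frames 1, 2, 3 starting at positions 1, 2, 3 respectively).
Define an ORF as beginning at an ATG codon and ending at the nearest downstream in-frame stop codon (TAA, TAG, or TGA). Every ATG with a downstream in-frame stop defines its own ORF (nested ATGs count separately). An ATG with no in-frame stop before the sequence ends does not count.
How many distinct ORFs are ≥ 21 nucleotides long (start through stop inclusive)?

1

Frame 1: ACT GAG GAA GTC CCG ATT ATG CTG TAC GCT AAC CAG AGG TAG TGG CGA TGT — ATG at 19, stop TAG at 40 → 24 nt.
Frame 2: CTG AGG AAG TCC CGA TTA TGC TGT ACG CTA ACC AGA GGT AGT GGC GAT GTA — no ATG→stop ORF.
Frame 3: TGA GGA AGT CCC GAT TAT GCT GTA CGC TAA CCA GAG GTA GTG GCG ATG TAA — ATG at 48, stop TAA at 51 → 6 nt.
ORFs ≥ 21 nucleotides: frame 1 19–42 (24 nucleotides). Count = 1.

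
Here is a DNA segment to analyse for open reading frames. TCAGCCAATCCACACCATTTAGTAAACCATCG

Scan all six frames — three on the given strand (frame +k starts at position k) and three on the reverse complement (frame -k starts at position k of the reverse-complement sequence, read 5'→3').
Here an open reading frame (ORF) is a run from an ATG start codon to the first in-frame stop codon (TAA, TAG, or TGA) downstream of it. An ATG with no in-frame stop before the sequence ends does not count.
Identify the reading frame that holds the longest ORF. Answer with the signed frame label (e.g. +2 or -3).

Reverse complement (5'→3'): CGATGGTTTACTAAATGGTGTGGATTGGCTGA
Frame +1: TCA GCC AAT CCA CAC CAT TTA GTA AAC CAT — no ATG→stop ORF.
Frame +2: CAG CCA ATC CAC ACC ATT TAG TAA ACC ATC — no ATG→stop ORF.
Frame +3: AGC CAA TCC ACA CCA TTT AGT AAA CCA TCG — no ATG→stop ORF.
Frame -1: CGA TGG TTT ACT AAA TGG TGT GGA TTG GCT — no ATG→stop ORF.
Frame -2: GAT GGT TTA CTA AAT GGT GTG GAT TGG CTG — no ATG→stop ORF.
Frame -3: ATG GTT TAC TAA ATG GTG TGG ATT GGC TGA — ATG at 3, stop TAA at 12 → 12 nt; ATG at 15, stop TGA at 30 → 18 nt.
Longest ORF is 18 nt in frame -3 (positions 15–32).

-3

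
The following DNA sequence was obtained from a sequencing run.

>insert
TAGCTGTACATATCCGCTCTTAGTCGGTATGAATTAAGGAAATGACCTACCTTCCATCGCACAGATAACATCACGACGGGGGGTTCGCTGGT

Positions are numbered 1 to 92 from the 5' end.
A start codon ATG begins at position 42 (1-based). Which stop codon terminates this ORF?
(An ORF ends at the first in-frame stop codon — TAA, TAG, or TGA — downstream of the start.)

TAA

Codons from position 42: ATG (42–44), ACC (45–47), TAC (48–50), CTT (51–53), CCA (54–56), TCG (57–59), CAC (60–62), AGA (63–65), TAA (66–68).
The first in-frame stop codon is TAA.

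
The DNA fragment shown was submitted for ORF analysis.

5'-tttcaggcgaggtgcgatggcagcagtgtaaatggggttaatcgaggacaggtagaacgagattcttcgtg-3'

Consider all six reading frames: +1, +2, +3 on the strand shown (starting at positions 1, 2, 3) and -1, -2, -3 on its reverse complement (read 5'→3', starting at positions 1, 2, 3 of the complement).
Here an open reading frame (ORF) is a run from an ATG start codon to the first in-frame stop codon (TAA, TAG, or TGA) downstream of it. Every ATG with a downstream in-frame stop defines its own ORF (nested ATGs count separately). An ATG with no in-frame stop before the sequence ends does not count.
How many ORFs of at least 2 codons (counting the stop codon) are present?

2

Reverse complement (5'→3'): CACGAAGAATCTCGTTCTACCTGTCCTCGATTAACCCCATTTACACTGCTGCCATCGCACCTCGCCTGAAA
Frame +1: TTT CAG GCG AGG TGC GAT GGC AGC AGT GTA AAT GGG GTT AAT CGA GGA CAG GTA GAA CGA GAT TCT TCG — no ATG→stop ORF.
Frame +2: TTC AGG CGA GGT GCG ATG GCA GCA GTG TAA ATG GGG TTA ATC GAG GAC AGG TAG AAC GAG ATT CTT CGT — ATG at 17, stop TAA at 29 → 15 nt; ATG at 32, stop TAG at 53 → 24 nt.
Frame +3: TCA GGC GAG GTG CGA TGG CAG CAG TGT AAA TGG GGT TAA TCG AGG ACA GGT AGA ACG AGA TTC TTC GTG — no ATG→stop ORF.
Frame -1: CAC GAA GAA TCT CGT TCT ACC TGT CCT CGA TTA ACC CCA TTT ACA CTG CTG CCA TCG CAC CTC GCC TGA — no ATG→stop ORF.
Frame -2: ACG AAG AAT CTC GTT CTA CCT GTC CTC GAT TAA CCC CAT TTA CAC TGC TGC CAT CGC ACC TCG CCT GAA — no ATG→stop ORF.
Frame -3: CGA AGA ATC TCG TTC TAC CTG TCC TCG ATT AAC CCC ATT TAC ACT GCT GCC ATC GCA CCT CGC CTG AAA — no ATG→stop ORF.
ORFs ≥ 2 codons: frame +2 17–31 (5 codons), frame +2 32–55 (8 codons). Count = 2.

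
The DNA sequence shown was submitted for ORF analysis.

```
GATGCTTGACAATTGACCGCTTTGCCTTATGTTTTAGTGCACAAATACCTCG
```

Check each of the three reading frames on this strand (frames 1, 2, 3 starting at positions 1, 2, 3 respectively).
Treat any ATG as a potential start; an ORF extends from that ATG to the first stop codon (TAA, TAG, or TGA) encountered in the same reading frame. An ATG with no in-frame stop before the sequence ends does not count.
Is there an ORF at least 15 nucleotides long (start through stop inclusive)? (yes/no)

Frame 1: GAT GCT TGA CAA TTG ACC GCT TTG CCT TAT GTT TTA GTG CAC AAA TAC CTC — no ATG→stop ORF.
Frame 2: ATG CTT GAC AAT TGA CCG CTT TGC CTT ATG TTT TAG TGC ACA AAT ACC TCG — ATG at 2, stop TGA at 14 → 15 nt; ATG at 29, stop TAG at 35 → 9 nt.
Frame 3: TGC TTG ACA ATT GAC CGC TTT GCC TTA TGT TTT AGT GCA CAA ATA CCT — no ATG→stop ORF.
Frame 2 has an ORF of 15 nucleotides (positions 2–16) ≥ 15, so yes.

yes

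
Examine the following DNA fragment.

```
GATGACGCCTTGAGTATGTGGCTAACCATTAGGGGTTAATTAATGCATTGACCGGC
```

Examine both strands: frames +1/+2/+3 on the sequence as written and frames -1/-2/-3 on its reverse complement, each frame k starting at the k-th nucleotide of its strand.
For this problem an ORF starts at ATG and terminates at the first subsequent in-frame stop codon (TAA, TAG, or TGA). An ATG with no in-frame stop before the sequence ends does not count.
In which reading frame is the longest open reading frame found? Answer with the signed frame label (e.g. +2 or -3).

+1

Reverse complement (5'→3'): GCCGGTCAATGCATTAATTAACCCCTAATGGTTAGCCACATACTCAAGGCGTCATC
Frame +1: GAT GAC GCC TTG AGT ATG TGG CTA ACC ATT AGG GGT TAA TTA ATG CAT TGA CCG — ATG at 16, stop TAA at 37 → 24 nt; ATG at 43, stop TGA at 49 → 9 nt.
Frame +2: ATG ACG CCT TGA GTA TGT GGC TAA CCA TTA GGG GTT AAT TAA TGC ATT GAC CGG — ATG at 2, stop TGA at 11 → 12 nt.
Frame +3: TGA CGC CTT GAG TAT GTG GCT AAC CAT TAG GGG TTA ATT AAT GCA TTG ACC GGC — no ATG→stop ORF.
Frame -1: GCC GGT CAA TGC ATT AAT TAA CCC CTA ATG GTT AGC CAC ATA CTC AAG GCG TCA — no ATG→stop ORF.
Frame -2: CCG GTC AAT GCA TTA ATT AAC CCC TAA TGG TTA GCC ACA TAC TCA AGG CGT CAT — no ATG→stop ORF.
Frame -3: CGG TCA ATG CAT TAA TTA ACC CCT AAT GGT TAG CCA CAT ACT CAA GGC GTC ATC — ATG at 9, stop TAA at 15 → 9 nt.
Longest ORF is 24 nt in frame +1 (positions 16–39).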